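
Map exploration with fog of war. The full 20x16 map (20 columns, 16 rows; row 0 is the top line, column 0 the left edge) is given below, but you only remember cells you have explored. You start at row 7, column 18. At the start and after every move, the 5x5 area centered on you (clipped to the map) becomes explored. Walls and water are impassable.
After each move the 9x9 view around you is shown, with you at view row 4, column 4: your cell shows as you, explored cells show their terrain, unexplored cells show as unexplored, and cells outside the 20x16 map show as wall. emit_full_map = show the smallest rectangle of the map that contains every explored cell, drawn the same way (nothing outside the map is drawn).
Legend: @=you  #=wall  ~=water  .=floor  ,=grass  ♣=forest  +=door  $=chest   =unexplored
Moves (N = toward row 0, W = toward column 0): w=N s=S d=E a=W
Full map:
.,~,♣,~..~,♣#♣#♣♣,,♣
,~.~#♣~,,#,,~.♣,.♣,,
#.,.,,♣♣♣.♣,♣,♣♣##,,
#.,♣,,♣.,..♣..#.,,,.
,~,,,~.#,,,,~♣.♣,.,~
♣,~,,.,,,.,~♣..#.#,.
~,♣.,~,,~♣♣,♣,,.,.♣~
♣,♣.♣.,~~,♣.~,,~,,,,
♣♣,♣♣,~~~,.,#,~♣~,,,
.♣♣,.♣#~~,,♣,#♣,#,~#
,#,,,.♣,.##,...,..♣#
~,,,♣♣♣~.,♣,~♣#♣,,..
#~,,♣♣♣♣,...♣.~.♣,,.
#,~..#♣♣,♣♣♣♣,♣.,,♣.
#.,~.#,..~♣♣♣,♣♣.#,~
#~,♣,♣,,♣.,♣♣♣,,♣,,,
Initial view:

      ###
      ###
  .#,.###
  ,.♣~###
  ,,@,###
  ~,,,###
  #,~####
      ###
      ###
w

      ###
      ###
  ,.,~###
  .#,.###
  ,.@~###
  ,,,,###
  ~,,,###
  #,~####
      ###

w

      ###
      ###
  ,,,.###
  ,.,~###
  .#@.###
  ,.♣~###
  ,,,,###
  ~,,,###
  #,~####

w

      ###
      ###
  ##,,###
  ,,,.###
  ,.@~###
  .#,.###
  ,.♣~###
  ,,,,###
  ~,,,###

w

#########
      ###
  .♣,,###
  ##,,###
  ,,@.###
  ,.,~###
  .#,.###
  ,.♣~###
  ,,,,###

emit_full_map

.♣,,
##,,
,,@.
,.,~
.#,.
,.♣~
,,,,
~,,,
#,~#

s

      ###
  .♣,,###
  ##,,###
  ,,,.###
  ,.@~###
  .#,.###
  ,.♣~###
  ,,,,###
  ~,,,###

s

  .♣,,###
  ##,,###
  ,,,.###
  ,.,~###
  .#@.###
  ,.♣~###
  ,,,,###
  ~,,,###
  #,~####

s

  ##,,###
  ,,,.###
  ,.,~###
  .#,.###
  ,.@~###
  ,,,,###
  ~,,,###
  #,~####
      ###

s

  ,,,.###
  ,.,~###
  .#,.###
  ,.♣~###
  ,,@,###
  ~,,,###
  #,~####
      ###
      ###

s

  ,.,~###
  .#,.###
  ,.♣~###
  ,,,,###
  ~,@,###
  #,~####
  ..♣####
      ###
      ###

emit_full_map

.♣,,
##,,
,,,.
,.,~
.#,.
,.♣~
,,,,
~,@,
#,~#
..♣#

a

   ,.,~##
   .#,.##
  .,.♣~##
  ~,,,,##
  ♣~@,,##
  ,#,~###
  ,..♣###
       ##
       ##

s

   .#,.##
  .,.♣~##
  ~,,,,##
  ♣~,,,##
  ,#@~###
  ,..♣###
  ♣,,..##
       ##
       ##

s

  .,.♣~##
  ~,,,,##
  ♣~,,,##
  ,#,~###
  ,.@♣###
  ♣,,..##
  .♣,,.##
       ##
       ##

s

  ~,,,,##
  ♣~,,,##
  ,#,~###
  ,..♣###
  ♣,@..##
  .♣,,.##
  .,,♣.##
       ##
       ##

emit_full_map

 .♣,,
 ##,,
 ,,,.
 ,.,~
 .#,.
.,.♣~
~,,,,
♣~,,,
,#,~#
,..♣#
♣,@..
.♣,,.
.,,♣.


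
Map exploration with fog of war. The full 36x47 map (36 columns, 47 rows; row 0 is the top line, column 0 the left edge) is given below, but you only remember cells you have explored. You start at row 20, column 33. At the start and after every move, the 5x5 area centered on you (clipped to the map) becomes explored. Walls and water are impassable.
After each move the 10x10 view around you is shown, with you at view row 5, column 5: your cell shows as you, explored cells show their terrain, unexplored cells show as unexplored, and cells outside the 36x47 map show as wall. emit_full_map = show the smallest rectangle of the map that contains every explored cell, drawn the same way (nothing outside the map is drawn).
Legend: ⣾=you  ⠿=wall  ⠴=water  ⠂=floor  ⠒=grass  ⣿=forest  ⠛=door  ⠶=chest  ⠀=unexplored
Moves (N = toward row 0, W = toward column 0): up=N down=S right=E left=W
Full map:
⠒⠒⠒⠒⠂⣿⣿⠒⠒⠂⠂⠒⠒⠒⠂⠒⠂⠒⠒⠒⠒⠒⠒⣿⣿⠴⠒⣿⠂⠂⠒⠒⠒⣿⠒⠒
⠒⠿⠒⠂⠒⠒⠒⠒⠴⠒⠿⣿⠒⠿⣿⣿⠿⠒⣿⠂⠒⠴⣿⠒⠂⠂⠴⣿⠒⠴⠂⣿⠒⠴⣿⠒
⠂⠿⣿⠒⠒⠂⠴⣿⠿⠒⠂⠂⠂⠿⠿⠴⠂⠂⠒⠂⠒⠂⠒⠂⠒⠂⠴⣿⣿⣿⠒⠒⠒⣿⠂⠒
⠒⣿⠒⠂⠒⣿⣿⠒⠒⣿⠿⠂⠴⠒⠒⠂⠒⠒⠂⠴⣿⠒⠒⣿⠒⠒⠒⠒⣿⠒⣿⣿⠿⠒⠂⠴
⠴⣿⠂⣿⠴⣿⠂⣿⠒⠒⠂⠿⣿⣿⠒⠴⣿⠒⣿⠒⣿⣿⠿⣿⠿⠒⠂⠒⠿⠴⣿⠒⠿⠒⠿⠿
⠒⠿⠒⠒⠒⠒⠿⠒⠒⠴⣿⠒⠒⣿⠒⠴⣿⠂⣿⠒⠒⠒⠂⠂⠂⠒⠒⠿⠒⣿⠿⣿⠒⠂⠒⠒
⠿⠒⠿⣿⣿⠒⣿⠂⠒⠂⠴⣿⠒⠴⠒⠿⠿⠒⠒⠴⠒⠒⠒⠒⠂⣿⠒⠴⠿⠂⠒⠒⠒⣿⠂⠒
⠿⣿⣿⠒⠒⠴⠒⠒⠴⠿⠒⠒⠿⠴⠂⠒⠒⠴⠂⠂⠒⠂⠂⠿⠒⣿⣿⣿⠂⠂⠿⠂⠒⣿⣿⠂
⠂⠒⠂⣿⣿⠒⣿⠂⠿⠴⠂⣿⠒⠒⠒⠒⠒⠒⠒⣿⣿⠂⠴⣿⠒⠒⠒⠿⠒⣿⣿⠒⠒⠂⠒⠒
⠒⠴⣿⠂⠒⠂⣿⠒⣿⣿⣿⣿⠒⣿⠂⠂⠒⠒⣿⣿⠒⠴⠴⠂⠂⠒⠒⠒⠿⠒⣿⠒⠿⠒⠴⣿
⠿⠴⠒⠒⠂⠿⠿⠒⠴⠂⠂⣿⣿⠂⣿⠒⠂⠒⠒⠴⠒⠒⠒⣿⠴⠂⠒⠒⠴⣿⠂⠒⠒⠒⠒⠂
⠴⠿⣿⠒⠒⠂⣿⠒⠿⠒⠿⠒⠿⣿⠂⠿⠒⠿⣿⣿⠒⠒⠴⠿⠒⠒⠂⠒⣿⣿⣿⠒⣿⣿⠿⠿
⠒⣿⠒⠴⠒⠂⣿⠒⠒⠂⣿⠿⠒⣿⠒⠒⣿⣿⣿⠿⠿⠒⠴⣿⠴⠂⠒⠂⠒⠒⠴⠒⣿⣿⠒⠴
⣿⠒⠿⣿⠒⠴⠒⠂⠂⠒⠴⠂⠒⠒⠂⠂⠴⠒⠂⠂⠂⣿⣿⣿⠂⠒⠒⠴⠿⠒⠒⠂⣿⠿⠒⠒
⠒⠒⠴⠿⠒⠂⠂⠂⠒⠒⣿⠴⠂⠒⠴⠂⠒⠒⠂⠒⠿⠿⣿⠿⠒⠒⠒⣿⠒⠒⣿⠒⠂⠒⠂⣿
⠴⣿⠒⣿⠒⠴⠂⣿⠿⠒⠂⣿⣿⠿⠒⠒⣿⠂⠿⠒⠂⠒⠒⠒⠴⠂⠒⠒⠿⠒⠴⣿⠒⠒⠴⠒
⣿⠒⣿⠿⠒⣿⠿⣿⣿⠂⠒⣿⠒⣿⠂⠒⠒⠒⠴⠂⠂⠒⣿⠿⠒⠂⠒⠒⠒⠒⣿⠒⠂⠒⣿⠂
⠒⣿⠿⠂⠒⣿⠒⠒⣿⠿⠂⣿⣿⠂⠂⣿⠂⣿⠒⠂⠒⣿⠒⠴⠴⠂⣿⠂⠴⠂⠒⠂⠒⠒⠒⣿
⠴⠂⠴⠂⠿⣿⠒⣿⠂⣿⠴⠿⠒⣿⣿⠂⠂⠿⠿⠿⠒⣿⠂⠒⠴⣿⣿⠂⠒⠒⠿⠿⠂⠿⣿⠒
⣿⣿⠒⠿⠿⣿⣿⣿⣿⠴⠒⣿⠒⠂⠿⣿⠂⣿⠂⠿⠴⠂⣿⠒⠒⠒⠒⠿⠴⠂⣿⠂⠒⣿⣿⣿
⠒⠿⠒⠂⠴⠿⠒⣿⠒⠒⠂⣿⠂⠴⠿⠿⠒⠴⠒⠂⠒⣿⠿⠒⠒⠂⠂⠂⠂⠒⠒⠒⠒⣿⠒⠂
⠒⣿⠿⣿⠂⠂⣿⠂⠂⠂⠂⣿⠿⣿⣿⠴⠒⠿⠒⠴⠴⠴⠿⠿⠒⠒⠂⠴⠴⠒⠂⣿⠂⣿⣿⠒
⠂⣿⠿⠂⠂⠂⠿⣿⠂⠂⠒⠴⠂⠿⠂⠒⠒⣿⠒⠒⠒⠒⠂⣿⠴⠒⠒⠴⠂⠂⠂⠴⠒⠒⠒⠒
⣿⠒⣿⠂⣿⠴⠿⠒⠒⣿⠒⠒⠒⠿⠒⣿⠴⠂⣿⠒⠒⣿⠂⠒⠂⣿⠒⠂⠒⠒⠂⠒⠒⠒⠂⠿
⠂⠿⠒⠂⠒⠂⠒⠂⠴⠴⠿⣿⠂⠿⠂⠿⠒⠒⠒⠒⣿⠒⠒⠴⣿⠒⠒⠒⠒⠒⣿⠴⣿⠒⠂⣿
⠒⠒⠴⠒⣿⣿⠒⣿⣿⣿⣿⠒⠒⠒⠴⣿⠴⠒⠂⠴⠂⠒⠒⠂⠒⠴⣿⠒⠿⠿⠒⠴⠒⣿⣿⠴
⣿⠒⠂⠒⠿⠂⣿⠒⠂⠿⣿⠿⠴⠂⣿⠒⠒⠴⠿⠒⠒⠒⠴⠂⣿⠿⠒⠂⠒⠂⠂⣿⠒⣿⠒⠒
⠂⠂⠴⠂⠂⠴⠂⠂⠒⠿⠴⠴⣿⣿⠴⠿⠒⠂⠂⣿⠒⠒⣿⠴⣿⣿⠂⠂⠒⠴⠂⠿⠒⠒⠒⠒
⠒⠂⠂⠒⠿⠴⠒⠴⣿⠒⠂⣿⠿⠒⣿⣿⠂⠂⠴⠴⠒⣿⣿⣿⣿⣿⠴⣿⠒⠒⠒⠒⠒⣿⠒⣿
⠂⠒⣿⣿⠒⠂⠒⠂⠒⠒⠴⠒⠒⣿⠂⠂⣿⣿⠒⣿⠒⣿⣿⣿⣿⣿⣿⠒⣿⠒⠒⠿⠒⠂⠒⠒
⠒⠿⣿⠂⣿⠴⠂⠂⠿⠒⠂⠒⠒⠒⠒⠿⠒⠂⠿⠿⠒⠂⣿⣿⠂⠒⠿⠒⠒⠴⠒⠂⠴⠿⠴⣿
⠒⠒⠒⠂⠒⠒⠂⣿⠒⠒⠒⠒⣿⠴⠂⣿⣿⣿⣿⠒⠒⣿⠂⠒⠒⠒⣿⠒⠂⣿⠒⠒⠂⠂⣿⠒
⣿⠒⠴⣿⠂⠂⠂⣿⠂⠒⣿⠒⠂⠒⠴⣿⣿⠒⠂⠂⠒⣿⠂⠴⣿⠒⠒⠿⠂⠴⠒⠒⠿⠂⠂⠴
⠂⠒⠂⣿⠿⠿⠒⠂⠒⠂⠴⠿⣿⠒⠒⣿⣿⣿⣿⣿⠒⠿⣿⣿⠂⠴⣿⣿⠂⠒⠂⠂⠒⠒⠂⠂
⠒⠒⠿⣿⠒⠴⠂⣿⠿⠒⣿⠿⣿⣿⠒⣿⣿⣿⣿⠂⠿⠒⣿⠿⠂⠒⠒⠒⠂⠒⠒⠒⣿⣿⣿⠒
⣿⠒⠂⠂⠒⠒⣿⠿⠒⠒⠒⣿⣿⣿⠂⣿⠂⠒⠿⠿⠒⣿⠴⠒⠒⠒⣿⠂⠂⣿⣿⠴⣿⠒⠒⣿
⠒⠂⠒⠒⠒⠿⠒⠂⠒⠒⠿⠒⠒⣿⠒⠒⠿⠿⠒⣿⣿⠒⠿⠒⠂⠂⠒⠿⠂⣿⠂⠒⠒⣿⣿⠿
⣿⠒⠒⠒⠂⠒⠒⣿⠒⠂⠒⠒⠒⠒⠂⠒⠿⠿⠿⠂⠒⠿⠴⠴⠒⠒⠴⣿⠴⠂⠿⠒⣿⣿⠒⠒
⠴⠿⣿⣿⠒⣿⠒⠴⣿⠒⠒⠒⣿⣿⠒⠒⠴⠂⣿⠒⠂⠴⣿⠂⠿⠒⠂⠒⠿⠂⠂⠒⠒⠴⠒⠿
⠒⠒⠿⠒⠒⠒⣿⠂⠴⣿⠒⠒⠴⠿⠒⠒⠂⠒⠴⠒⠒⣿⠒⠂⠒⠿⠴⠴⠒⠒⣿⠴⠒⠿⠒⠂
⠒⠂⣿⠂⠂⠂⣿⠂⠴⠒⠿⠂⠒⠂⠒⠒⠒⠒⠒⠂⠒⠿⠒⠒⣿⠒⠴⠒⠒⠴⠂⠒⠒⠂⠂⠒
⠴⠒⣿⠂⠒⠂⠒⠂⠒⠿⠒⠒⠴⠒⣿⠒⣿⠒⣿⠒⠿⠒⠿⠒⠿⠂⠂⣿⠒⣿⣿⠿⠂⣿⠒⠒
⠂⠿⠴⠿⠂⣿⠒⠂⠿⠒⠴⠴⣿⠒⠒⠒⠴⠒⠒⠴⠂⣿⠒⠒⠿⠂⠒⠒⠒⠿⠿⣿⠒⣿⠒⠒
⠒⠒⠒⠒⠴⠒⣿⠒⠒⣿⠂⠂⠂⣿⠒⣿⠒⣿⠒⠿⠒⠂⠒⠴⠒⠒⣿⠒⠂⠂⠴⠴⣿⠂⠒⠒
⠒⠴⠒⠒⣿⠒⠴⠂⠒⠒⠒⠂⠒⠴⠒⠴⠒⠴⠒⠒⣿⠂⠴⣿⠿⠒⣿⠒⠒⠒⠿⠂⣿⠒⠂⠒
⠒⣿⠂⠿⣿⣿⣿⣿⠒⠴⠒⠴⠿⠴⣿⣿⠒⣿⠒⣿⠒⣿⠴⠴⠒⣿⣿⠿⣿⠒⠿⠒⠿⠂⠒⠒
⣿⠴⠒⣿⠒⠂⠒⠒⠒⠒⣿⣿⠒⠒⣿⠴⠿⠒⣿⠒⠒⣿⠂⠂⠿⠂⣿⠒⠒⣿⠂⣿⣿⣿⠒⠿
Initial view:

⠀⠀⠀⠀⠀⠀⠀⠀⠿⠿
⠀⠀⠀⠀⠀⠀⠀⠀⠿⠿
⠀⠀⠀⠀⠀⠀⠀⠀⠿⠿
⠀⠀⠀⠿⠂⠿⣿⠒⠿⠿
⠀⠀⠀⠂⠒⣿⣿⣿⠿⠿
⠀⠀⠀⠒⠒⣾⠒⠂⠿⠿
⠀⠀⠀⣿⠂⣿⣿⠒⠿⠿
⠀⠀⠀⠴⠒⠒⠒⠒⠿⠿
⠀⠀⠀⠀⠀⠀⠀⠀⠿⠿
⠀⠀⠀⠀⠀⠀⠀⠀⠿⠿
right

⠀⠀⠀⠀⠀⠀⠀⠿⠿⠿
⠀⠀⠀⠀⠀⠀⠀⠿⠿⠿
⠀⠀⠀⠀⠀⠀⠀⠿⠿⠿
⠀⠀⠿⠂⠿⣿⠒⠿⠿⠿
⠀⠀⠂⠒⣿⣿⣿⠿⠿⠿
⠀⠀⠒⠒⣿⣾⠂⠿⠿⠿
⠀⠀⣿⠂⣿⣿⠒⠿⠿⠿
⠀⠀⠴⠒⠒⠒⠒⠿⠿⠿
⠀⠀⠀⠀⠀⠀⠀⠿⠿⠿
⠀⠀⠀⠀⠀⠀⠀⠿⠿⠿

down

⠀⠀⠀⠀⠀⠀⠀⠿⠿⠿
⠀⠀⠀⠀⠀⠀⠀⠿⠿⠿
⠀⠀⠿⠂⠿⣿⠒⠿⠿⠿
⠀⠀⠂⠒⣿⣿⣿⠿⠿⠿
⠀⠀⠒⠒⣿⠒⠂⠿⠿⠿
⠀⠀⣿⠂⣿⣾⠒⠿⠿⠿
⠀⠀⠴⠒⠒⠒⠒⠿⠿⠿
⠀⠀⠀⠒⠒⠂⠿⠿⠿⠿
⠀⠀⠀⠀⠀⠀⠀⠿⠿⠿
⠀⠀⠀⠀⠀⠀⠀⠿⠿⠿

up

⠀⠀⠀⠀⠀⠀⠀⠿⠿⠿
⠀⠀⠀⠀⠀⠀⠀⠿⠿⠿
⠀⠀⠀⠀⠀⠀⠀⠿⠿⠿
⠀⠀⠿⠂⠿⣿⠒⠿⠿⠿
⠀⠀⠂⠒⣿⣿⣿⠿⠿⠿
⠀⠀⠒⠒⣿⣾⠂⠿⠿⠿
⠀⠀⣿⠂⣿⣿⠒⠿⠿⠿
⠀⠀⠴⠒⠒⠒⠒⠿⠿⠿
⠀⠀⠀⠒⠒⠂⠿⠿⠿⠿
⠀⠀⠀⠀⠀⠀⠀⠿⠿⠿

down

⠀⠀⠀⠀⠀⠀⠀⠿⠿⠿
⠀⠀⠀⠀⠀⠀⠀⠿⠿⠿
⠀⠀⠿⠂⠿⣿⠒⠿⠿⠿
⠀⠀⠂⠒⣿⣿⣿⠿⠿⠿
⠀⠀⠒⠒⣿⠒⠂⠿⠿⠿
⠀⠀⣿⠂⣿⣾⠒⠿⠿⠿
⠀⠀⠴⠒⠒⠒⠒⠿⠿⠿
⠀⠀⠀⠒⠒⠂⠿⠿⠿⠿
⠀⠀⠀⠀⠀⠀⠀⠿⠿⠿
⠀⠀⠀⠀⠀⠀⠀⠿⠿⠿

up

⠀⠀⠀⠀⠀⠀⠀⠿⠿⠿
⠀⠀⠀⠀⠀⠀⠀⠿⠿⠿
⠀⠀⠀⠀⠀⠀⠀⠿⠿⠿
⠀⠀⠿⠂⠿⣿⠒⠿⠿⠿
⠀⠀⠂⠒⣿⣿⣿⠿⠿⠿
⠀⠀⠒⠒⣿⣾⠂⠿⠿⠿
⠀⠀⣿⠂⣿⣿⠒⠿⠿⠿
⠀⠀⠴⠒⠒⠒⠒⠿⠿⠿
⠀⠀⠀⠒⠒⠂⠿⠿⠿⠿
⠀⠀⠀⠀⠀⠀⠀⠿⠿⠿

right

⠀⠀⠀⠀⠀⠀⠿⠿⠿⠿
⠀⠀⠀⠀⠀⠀⠿⠿⠿⠿
⠀⠀⠀⠀⠀⠀⠿⠿⠿⠿
⠀⠿⠂⠿⣿⠒⠿⠿⠿⠿
⠀⠂⠒⣿⣿⣿⠿⠿⠿⠿
⠀⠒⠒⣿⠒⣾⠿⠿⠿⠿
⠀⣿⠂⣿⣿⠒⠿⠿⠿⠿
⠀⠴⠒⠒⠒⠒⠿⠿⠿⠿
⠀⠀⠒⠒⠂⠿⠿⠿⠿⠿
⠀⠀⠀⠀⠀⠀⠿⠿⠿⠿

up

⠀⠀⠀⠀⠀⠀⠿⠿⠿⠿
⠀⠀⠀⠀⠀⠀⠿⠿⠿⠿
⠀⠀⠀⠀⠀⠀⠿⠿⠿⠿
⠀⠀⠀⠒⠒⣿⠿⠿⠿⠿
⠀⠿⠂⠿⣿⠒⠿⠿⠿⠿
⠀⠂⠒⣿⣿⣾⠿⠿⠿⠿
⠀⠒⠒⣿⠒⠂⠿⠿⠿⠿
⠀⣿⠂⣿⣿⠒⠿⠿⠿⠿
⠀⠴⠒⠒⠒⠒⠿⠿⠿⠿
⠀⠀⠒⠒⠂⠿⠿⠿⠿⠿

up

⠀⠀⠀⠀⠀⠀⠿⠿⠿⠿
⠀⠀⠀⠀⠀⠀⠿⠿⠿⠿
⠀⠀⠀⠀⠀⠀⠿⠿⠿⠿
⠀⠀⠀⠒⣿⠂⠿⠿⠿⠿
⠀⠀⠀⠒⠒⣿⠿⠿⠿⠿
⠀⠿⠂⠿⣿⣾⠿⠿⠿⠿
⠀⠂⠒⣿⣿⣿⠿⠿⠿⠿
⠀⠒⠒⣿⠒⠂⠿⠿⠿⠿
⠀⣿⠂⣿⣿⠒⠿⠿⠿⠿
⠀⠴⠒⠒⠒⠒⠿⠿⠿⠿

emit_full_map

⠀⠀⠒⣿⠂
⠀⠀⠒⠒⣿
⠿⠂⠿⣿⣾
⠂⠒⣿⣿⣿
⠒⠒⣿⠒⠂
⣿⠂⣿⣿⠒
⠴⠒⠒⠒⠒
⠀⠒⠒⠂⠿

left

⠀⠀⠀⠀⠀⠀⠀⠿⠿⠿
⠀⠀⠀⠀⠀⠀⠀⠿⠿⠿
⠀⠀⠀⠀⠀⠀⠀⠿⠿⠿
⠀⠀⠀⠂⠒⣿⠂⠿⠿⠿
⠀⠀⠀⠒⠒⠒⣿⠿⠿⠿
⠀⠀⠿⠂⠿⣾⠒⠿⠿⠿
⠀⠀⠂⠒⣿⣿⣿⠿⠿⠿
⠀⠀⠒⠒⣿⠒⠂⠿⠿⠿
⠀⠀⣿⠂⣿⣿⠒⠿⠿⠿
⠀⠀⠴⠒⠒⠒⠒⠿⠿⠿

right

⠀⠀⠀⠀⠀⠀⠿⠿⠿⠿
⠀⠀⠀⠀⠀⠀⠿⠿⠿⠿
⠀⠀⠀⠀⠀⠀⠿⠿⠿⠿
⠀⠀⠂⠒⣿⠂⠿⠿⠿⠿
⠀⠀⠒⠒⠒⣿⠿⠿⠿⠿
⠀⠿⠂⠿⣿⣾⠿⠿⠿⠿
⠀⠂⠒⣿⣿⣿⠿⠿⠿⠿
⠀⠒⠒⣿⠒⠂⠿⠿⠿⠿
⠀⣿⠂⣿⣿⠒⠿⠿⠿⠿
⠀⠴⠒⠒⠒⠒⠿⠿⠿⠿

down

⠀⠀⠀⠀⠀⠀⠿⠿⠿⠿
⠀⠀⠀⠀⠀⠀⠿⠿⠿⠿
⠀⠀⠂⠒⣿⠂⠿⠿⠿⠿
⠀⠀⠒⠒⠒⣿⠿⠿⠿⠿
⠀⠿⠂⠿⣿⠒⠿⠿⠿⠿
⠀⠂⠒⣿⣿⣾⠿⠿⠿⠿
⠀⠒⠒⣿⠒⠂⠿⠿⠿⠿
⠀⣿⠂⣿⣿⠒⠿⠿⠿⠿
⠀⠴⠒⠒⠒⠒⠿⠿⠿⠿
⠀⠀⠒⠒⠂⠿⠿⠿⠿⠿

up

⠀⠀⠀⠀⠀⠀⠿⠿⠿⠿
⠀⠀⠀⠀⠀⠀⠿⠿⠿⠿
⠀⠀⠀⠀⠀⠀⠿⠿⠿⠿
⠀⠀⠂⠒⣿⠂⠿⠿⠿⠿
⠀⠀⠒⠒⠒⣿⠿⠿⠿⠿
⠀⠿⠂⠿⣿⣾⠿⠿⠿⠿
⠀⠂⠒⣿⣿⣿⠿⠿⠿⠿
⠀⠒⠒⣿⠒⠂⠿⠿⠿⠿
⠀⣿⠂⣿⣿⠒⠿⠿⠿⠿
⠀⠴⠒⠒⠒⠒⠿⠿⠿⠿

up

⠀⠀⠀⠀⠀⠀⠿⠿⠿⠿
⠀⠀⠀⠀⠀⠀⠿⠿⠿⠿
⠀⠀⠀⠀⠀⠀⠿⠿⠿⠿
⠀⠀⠀⠒⠴⠒⠿⠿⠿⠿
⠀⠀⠂⠒⣿⠂⠿⠿⠿⠿
⠀⠀⠒⠒⠒⣾⠿⠿⠿⠿
⠀⠿⠂⠿⣿⠒⠿⠿⠿⠿
⠀⠂⠒⣿⣿⣿⠿⠿⠿⠿
⠀⠒⠒⣿⠒⠂⠿⠿⠿⠿
⠀⣿⠂⣿⣿⠒⠿⠿⠿⠿

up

⠀⠀⠀⠀⠀⠀⠿⠿⠿⠿
⠀⠀⠀⠀⠀⠀⠿⠿⠿⠿
⠀⠀⠀⠀⠀⠀⠿⠿⠿⠿
⠀⠀⠀⠒⠂⣿⠿⠿⠿⠿
⠀⠀⠀⠒⠴⠒⠿⠿⠿⠿
⠀⠀⠂⠒⣿⣾⠿⠿⠿⠿
⠀⠀⠒⠒⠒⣿⠿⠿⠿⠿
⠀⠿⠂⠿⣿⠒⠿⠿⠿⠿
⠀⠂⠒⣿⣿⣿⠿⠿⠿⠿
⠀⠒⠒⣿⠒⠂⠿⠿⠿⠿

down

⠀⠀⠀⠀⠀⠀⠿⠿⠿⠿
⠀⠀⠀⠀⠀⠀⠿⠿⠿⠿
⠀⠀⠀⠒⠂⣿⠿⠿⠿⠿
⠀⠀⠀⠒⠴⠒⠿⠿⠿⠿
⠀⠀⠂⠒⣿⠂⠿⠿⠿⠿
⠀⠀⠒⠒⠒⣾⠿⠿⠿⠿
⠀⠿⠂⠿⣿⠒⠿⠿⠿⠿
⠀⠂⠒⣿⣿⣿⠿⠿⠿⠿
⠀⠒⠒⣿⠒⠂⠿⠿⠿⠿
⠀⣿⠂⣿⣿⠒⠿⠿⠿⠿

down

⠀⠀⠀⠀⠀⠀⠿⠿⠿⠿
⠀⠀⠀⠒⠂⣿⠿⠿⠿⠿
⠀⠀⠀⠒⠴⠒⠿⠿⠿⠿
⠀⠀⠂⠒⣿⠂⠿⠿⠿⠿
⠀⠀⠒⠒⠒⣿⠿⠿⠿⠿
⠀⠿⠂⠿⣿⣾⠿⠿⠿⠿
⠀⠂⠒⣿⣿⣿⠿⠿⠿⠿
⠀⠒⠒⣿⠒⠂⠿⠿⠿⠿
⠀⣿⠂⣿⣿⠒⠿⠿⠿⠿
⠀⠴⠒⠒⠒⠒⠿⠿⠿⠿

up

⠀⠀⠀⠀⠀⠀⠿⠿⠿⠿
⠀⠀⠀⠀⠀⠀⠿⠿⠿⠿
⠀⠀⠀⠒⠂⣿⠿⠿⠿⠿
⠀⠀⠀⠒⠴⠒⠿⠿⠿⠿
⠀⠀⠂⠒⣿⠂⠿⠿⠿⠿
⠀⠀⠒⠒⠒⣾⠿⠿⠿⠿
⠀⠿⠂⠿⣿⠒⠿⠿⠿⠿
⠀⠂⠒⣿⣿⣿⠿⠿⠿⠿
⠀⠒⠒⣿⠒⠂⠿⠿⠿⠿
⠀⣿⠂⣿⣿⠒⠿⠿⠿⠿

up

⠀⠀⠀⠀⠀⠀⠿⠿⠿⠿
⠀⠀⠀⠀⠀⠀⠿⠿⠿⠿
⠀⠀⠀⠀⠀⠀⠿⠿⠿⠿
⠀⠀⠀⠒⠂⣿⠿⠿⠿⠿
⠀⠀⠀⠒⠴⠒⠿⠿⠿⠿
⠀⠀⠂⠒⣿⣾⠿⠿⠿⠿
⠀⠀⠒⠒⠒⣿⠿⠿⠿⠿
⠀⠿⠂⠿⣿⠒⠿⠿⠿⠿
⠀⠂⠒⣿⣿⣿⠿⠿⠿⠿
⠀⠒⠒⣿⠒⠂⠿⠿⠿⠿


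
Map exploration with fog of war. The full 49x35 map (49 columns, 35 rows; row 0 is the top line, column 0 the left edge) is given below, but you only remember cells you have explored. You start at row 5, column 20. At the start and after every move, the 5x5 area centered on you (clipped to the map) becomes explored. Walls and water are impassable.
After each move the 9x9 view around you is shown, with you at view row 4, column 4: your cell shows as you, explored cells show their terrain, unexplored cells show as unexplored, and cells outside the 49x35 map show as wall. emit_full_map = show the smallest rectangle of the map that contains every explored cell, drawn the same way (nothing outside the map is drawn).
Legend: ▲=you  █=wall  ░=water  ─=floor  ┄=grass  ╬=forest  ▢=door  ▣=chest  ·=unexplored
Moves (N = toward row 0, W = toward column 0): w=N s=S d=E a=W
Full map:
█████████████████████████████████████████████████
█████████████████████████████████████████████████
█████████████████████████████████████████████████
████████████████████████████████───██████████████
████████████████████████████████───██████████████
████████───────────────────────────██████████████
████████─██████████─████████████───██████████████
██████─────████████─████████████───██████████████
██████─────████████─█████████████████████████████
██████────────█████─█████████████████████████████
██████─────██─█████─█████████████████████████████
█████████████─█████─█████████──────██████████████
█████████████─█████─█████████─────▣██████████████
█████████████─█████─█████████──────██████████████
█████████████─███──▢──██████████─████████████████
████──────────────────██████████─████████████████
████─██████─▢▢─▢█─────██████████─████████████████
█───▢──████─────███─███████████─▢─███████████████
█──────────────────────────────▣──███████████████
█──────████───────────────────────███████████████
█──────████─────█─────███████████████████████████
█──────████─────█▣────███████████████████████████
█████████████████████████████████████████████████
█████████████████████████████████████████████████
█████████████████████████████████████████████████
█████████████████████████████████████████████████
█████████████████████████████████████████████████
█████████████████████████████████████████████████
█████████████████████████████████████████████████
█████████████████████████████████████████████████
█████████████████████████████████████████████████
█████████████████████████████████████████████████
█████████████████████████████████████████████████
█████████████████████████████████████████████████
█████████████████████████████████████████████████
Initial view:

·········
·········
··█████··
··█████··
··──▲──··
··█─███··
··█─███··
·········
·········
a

·········
·········
··██████·
··██████·
··──▲───·
··██─███·
··██─███·
·········
·········

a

·········
·········
··███████
··███████
··──▲────
··███─███
··███─███
·········
·········

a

·········
·········
··███████
··███████
··──▲────
··████─██
··████─██
·········
·········

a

·········
·········
··███████
··███████
··──▲────
··█████─█
··█████─█
·········
·········

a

·········
·········
··███████
··███████
··──▲────
··██████─
··██████─
·········
·········

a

·········
·········
··███████
··███████
··──▲────
··███████
··███████
·········
·········

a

·········
·········
··███████
··███████
··──▲────
··███████
··███████
·········
·········

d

·········
·········
·████████
·████████
·───▲────
·████████
·████████
·········
·········

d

·········
·········
█████████
█████████
────▲────
████████─
████████─
·········
·········

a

·········
·········
·████████
·████████
·───▲────
·████████
·████████
·········
·········


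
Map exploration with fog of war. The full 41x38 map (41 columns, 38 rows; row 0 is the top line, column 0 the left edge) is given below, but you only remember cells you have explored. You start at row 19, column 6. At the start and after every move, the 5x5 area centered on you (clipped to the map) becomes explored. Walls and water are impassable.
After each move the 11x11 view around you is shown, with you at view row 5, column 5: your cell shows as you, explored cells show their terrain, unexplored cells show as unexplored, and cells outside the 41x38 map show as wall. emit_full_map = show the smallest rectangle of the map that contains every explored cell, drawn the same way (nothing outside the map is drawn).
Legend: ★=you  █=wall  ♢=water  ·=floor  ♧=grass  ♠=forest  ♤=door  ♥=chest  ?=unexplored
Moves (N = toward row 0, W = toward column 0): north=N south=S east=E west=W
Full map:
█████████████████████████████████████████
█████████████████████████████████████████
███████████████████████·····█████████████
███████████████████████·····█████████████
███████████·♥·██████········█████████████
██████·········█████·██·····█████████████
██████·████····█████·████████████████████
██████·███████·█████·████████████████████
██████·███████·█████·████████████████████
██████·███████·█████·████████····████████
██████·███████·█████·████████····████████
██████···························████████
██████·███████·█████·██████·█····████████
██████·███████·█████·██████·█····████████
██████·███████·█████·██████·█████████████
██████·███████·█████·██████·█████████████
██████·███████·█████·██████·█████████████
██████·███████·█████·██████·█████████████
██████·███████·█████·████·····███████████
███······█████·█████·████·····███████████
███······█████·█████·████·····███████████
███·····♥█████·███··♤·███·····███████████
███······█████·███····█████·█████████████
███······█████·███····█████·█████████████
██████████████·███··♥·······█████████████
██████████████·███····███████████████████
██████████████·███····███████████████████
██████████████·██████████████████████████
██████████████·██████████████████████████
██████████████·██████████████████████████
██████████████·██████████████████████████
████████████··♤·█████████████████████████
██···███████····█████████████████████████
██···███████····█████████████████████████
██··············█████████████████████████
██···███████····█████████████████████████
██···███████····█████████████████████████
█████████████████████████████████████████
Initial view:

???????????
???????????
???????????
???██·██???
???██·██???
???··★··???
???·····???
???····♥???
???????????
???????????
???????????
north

???????????
???????????
???????????
???██·██???
???██·██???
???██★██???
???·····???
???·····???
???····♥???
???????????
???????????

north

???????????
???????????
???????????
???██·██???
???██·██???
???██★██???
???██·██???
???·····???
???·····???
???····♥???
???????????

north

???????????
???????????
???????????
???██·██???
???██·██???
???██★██???
???██·██???
???██·██???
???·····???
???·····???
???····♥???

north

???????????
???????????
???????????
???██·██???
???██·██???
???██★██???
???██·██???
???██·██???
???██·██???
???·····???
???·····???

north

???????????
???????????
???????????
???██·██???
???██·██???
???██★██???
???██·██???
???██·██???
???██·██???
???██·██???
???·····???

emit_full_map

██·██
██·██
██★██
██·██
██·██
██·██
██·██
·····
·····
····♥

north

???????????
???????????
???????????
???██···???
???██·██???
???██★██???
???██·██???
???██·██???
???██·██???
???██·██???
???██·██???

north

???????????
???????????
???????????
???██·██???
???██···???
???██★██???
???██·██???
???██·██???
???██·██???
???██·██???
???██·██???

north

???????????
???????????
???????????
???██·██???
???██·██???
???██★··???
???██·██???
???██·██???
???██·██???
???██·██???
???██·██???

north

???????????
???????????
???????????
???██·██???
???██·██???
???██★██???
???██···???
???██·██???
???██·██???
???██·██???
???██·██???

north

???????????
???????????
???????????
???██·██???
???██·██???
???██★██???
???██·██???
???██···???
???██·██???
???██·██???
???██·██???

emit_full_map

██·██
██·██
██★██
██·██
██···
██·██
██·██
██·██
██·██
██·██
██·██
██·██
·····
·····
····♥

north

???????????
???????????
???????????
???██·██???
???██·██???
???██★██???
???██·██???
???██·██???
???██···???
???██·██???
???██·██???

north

???????????
???????????
???????????
???██···???
???██·██???
???██★██???
???██·██???
???██·██???
???██·██???
???██···???
???██·██???

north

???????????
???????????
???????????
???█████???
???██···???
???██★██???
???██·██???
???██·██???
???██·██???
???██·██???
???██···???

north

???????????
???????????
???????????
???█████???
???█████???
???██★··???
???██·██???
???██·██???
???██·██???
???██·██???
???██·██???

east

???????????
???????????
???????????
??██████???
??██████???
??██·★··???
??██·███???
??██·███???
??██·██????
??██·██????
??██·██????

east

???????????
???????????
???????????
?███████???
?███████???
?██··★··???
?██·████???
?██·████???
?██·██?????
?██·██?????
?██·██?????

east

???????????
???????????
???????????
████████???
███████·???
██···★··???
██·████·???
██·█████???
██·██??????
██·██??????
██·██??????

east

???????????
???????????
???????????
████████???
██████·♥???
█····★··???
█·████··???
█·██████???
█·██???????
█·██???????
█·██???????

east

???????????
???????????
???????????
████████???
█████·♥·???
·····★··???
·████···???
·███████???
·██????????
·██????????
·██????????

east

???????????
???????????
???????????
████████???
████·♥·█???
·····★··???
████····???
███████·???
██?????????
██?????????
██?????????

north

███████████
???????????
???????????
???█████???
████████???
████·★·█???
········???
████····???
███████·???
██?????????
██?????????

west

███████████
???????????
???????????
???██████??
█████████??
█████★♥·█??
·········??
·████····??
·███████·??
·██????????
·██????????

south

???????????
???????????
???██████??
█████████??
█████·♥·█??
·····★···??
·████····??
·███████·??
·██????????
·██????????
·██????????

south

???????????
???██████??
█████████??
█████·♥·█??
·········??
·████★···??
·███████·??
·███████???
·██????????
·██????????
···????????

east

???????????
??██████???
████████???
████·♥·█???
········???
████·★··???
███████·???
███████·???
██?????????
██?????????
··?????????

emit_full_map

?????██████
███████████
███████·♥·█
██·········
██·████·★··
██·███████·
██·███████·
██·██??????
██·██??????
██···??????
██·██??????
██·██??????
██·██??????
██·██??????
██·██??????
██·██??????
██·██??????
·····??????
·····??????
····♥??????


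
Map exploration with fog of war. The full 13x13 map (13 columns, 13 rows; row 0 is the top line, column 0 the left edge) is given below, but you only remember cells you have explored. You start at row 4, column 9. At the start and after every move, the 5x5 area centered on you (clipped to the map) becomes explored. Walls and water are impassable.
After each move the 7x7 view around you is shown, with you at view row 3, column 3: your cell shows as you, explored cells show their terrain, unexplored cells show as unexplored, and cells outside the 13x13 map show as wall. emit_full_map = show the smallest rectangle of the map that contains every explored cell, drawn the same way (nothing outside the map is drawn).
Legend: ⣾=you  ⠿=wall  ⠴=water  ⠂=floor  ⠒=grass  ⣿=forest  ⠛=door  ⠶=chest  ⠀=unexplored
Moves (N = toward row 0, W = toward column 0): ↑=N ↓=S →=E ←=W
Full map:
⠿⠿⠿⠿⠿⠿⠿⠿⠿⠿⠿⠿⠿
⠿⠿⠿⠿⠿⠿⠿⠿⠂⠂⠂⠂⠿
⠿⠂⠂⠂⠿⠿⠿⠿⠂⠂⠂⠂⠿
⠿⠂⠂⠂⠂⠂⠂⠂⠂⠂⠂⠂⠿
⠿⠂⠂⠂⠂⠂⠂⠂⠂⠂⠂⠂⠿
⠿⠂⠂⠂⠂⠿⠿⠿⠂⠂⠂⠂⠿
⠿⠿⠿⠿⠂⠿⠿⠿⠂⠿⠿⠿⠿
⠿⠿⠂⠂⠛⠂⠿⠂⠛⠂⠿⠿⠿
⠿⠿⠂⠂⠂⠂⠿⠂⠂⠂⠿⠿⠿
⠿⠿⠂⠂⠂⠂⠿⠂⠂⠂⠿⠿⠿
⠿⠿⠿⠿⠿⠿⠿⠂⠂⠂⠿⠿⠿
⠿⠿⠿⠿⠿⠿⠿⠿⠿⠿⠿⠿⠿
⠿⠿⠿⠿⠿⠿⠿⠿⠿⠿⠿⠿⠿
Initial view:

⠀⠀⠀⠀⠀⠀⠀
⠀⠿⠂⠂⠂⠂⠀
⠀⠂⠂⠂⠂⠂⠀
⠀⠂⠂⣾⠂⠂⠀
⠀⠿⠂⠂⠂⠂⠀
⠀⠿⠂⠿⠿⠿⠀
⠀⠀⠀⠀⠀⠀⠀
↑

⠀⠀⠀⠀⠀⠀⠀
⠀⠿⠂⠂⠂⠂⠀
⠀⠿⠂⠂⠂⠂⠀
⠀⠂⠂⣾⠂⠂⠀
⠀⠂⠂⠂⠂⠂⠀
⠀⠿⠂⠂⠂⠂⠀
⠀⠿⠂⠿⠿⠿⠀

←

⠀⠀⠀⠀⠀⠀⠀
⠀⠿⠿⠂⠂⠂⠂
⠀⠿⠿⠂⠂⠂⠂
⠀⠂⠂⣾⠂⠂⠂
⠀⠂⠂⠂⠂⠂⠂
⠀⠿⠿⠂⠂⠂⠂
⠀⠀⠿⠂⠿⠿⠿

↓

⠀⠿⠿⠂⠂⠂⠂
⠀⠿⠿⠂⠂⠂⠂
⠀⠂⠂⠂⠂⠂⠂
⠀⠂⠂⣾⠂⠂⠂
⠀⠿⠿⠂⠂⠂⠂
⠀⠿⠿⠂⠿⠿⠿
⠀⠀⠀⠀⠀⠀⠀

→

⠿⠿⠂⠂⠂⠂⠀
⠿⠿⠂⠂⠂⠂⠀
⠂⠂⠂⠂⠂⠂⠀
⠂⠂⠂⣾⠂⠂⠀
⠿⠿⠂⠂⠂⠂⠀
⠿⠿⠂⠿⠿⠿⠀
⠀⠀⠀⠀⠀⠀⠀

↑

⠀⠀⠀⠀⠀⠀⠀
⠿⠿⠂⠂⠂⠂⠀
⠿⠿⠂⠂⠂⠂⠀
⠂⠂⠂⣾⠂⠂⠀
⠂⠂⠂⠂⠂⠂⠀
⠿⠿⠂⠂⠂⠂⠀
⠿⠿⠂⠿⠿⠿⠀

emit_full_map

⠿⠿⠂⠂⠂⠂
⠿⠿⠂⠂⠂⠂
⠂⠂⠂⣾⠂⠂
⠂⠂⠂⠂⠂⠂
⠿⠿⠂⠂⠂⠂
⠿⠿⠂⠿⠿⠿

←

⠀⠀⠀⠀⠀⠀⠀
⠀⠿⠿⠂⠂⠂⠂
⠀⠿⠿⠂⠂⠂⠂
⠀⠂⠂⣾⠂⠂⠂
⠀⠂⠂⠂⠂⠂⠂
⠀⠿⠿⠂⠂⠂⠂
⠀⠿⠿⠂⠿⠿⠿

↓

⠀⠿⠿⠂⠂⠂⠂
⠀⠿⠿⠂⠂⠂⠂
⠀⠂⠂⠂⠂⠂⠂
⠀⠂⠂⣾⠂⠂⠂
⠀⠿⠿⠂⠂⠂⠂
⠀⠿⠿⠂⠿⠿⠿
⠀⠀⠀⠀⠀⠀⠀

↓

⠀⠿⠿⠂⠂⠂⠂
⠀⠂⠂⠂⠂⠂⠂
⠀⠂⠂⠂⠂⠂⠂
⠀⠿⠿⣾⠂⠂⠂
⠀⠿⠿⠂⠿⠿⠿
⠀⠿⠂⠛⠂⠿⠀
⠀⠀⠀⠀⠀⠀⠀

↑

⠀⠿⠿⠂⠂⠂⠂
⠀⠿⠿⠂⠂⠂⠂
⠀⠂⠂⠂⠂⠂⠂
⠀⠂⠂⣾⠂⠂⠂
⠀⠿⠿⠂⠂⠂⠂
⠀⠿⠿⠂⠿⠿⠿
⠀⠿⠂⠛⠂⠿⠀

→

⠿⠿⠂⠂⠂⠂⠀
⠿⠿⠂⠂⠂⠂⠀
⠂⠂⠂⠂⠂⠂⠀
⠂⠂⠂⣾⠂⠂⠀
⠿⠿⠂⠂⠂⠂⠀
⠿⠿⠂⠿⠿⠿⠀
⠿⠂⠛⠂⠿⠀⠀

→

⠿⠂⠂⠂⠂⠀⠿
⠿⠂⠂⠂⠂⠿⠿
⠂⠂⠂⠂⠂⠿⠿
⠂⠂⠂⣾⠂⠿⠿
⠿⠂⠂⠂⠂⠿⠿
⠿⠂⠿⠿⠿⠿⠿
⠂⠛⠂⠿⠀⠀⠿

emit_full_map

⠿⠿⠂⠂⠂⠂⠀
⠿⠿⠂⠂⠂⠂⠿
⠂⠂⠂⠂⠂⠂⠿
⠂⠂⠂⠂⣾⠂⠿
⠿⠿⠂⠂⠂⠂⠿
⠿⠿⠂⠿⠿⠿⠿
⠿⠂⠛⠂⠿⠀⠀

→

⠂⠂⠂⠂⠀⠿⠿
⠂⠂⠂⠂⠿⠿⠿
⠂⠂⠂⠂⠿⠿⠿
⠂⠂⠂⣾⠿⠿⠿
⠂⠂⠂⠂⠿⠿⠿
⠂⠿⠿⠿⠿⠿⠿
⠛⠂⠿⠀⠀⠿⠿

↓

⠂⠂⠂⠂⠿⠿⠿
⠂⠂⠂⠂⠿⠿⠿
⠂⠂⠂⠂⠿⠿⠿
⠂⠂⠂⣾⠿⠿⠿
⠂⠿⠿⠿⠿⠿⠿
⠛⠂⠿⠿⠿⠿⠿
⠀⠀⠀⠀⠀⠿⠿

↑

⠂⠂⠂⠂⠀⠿⠿
⠂⠂⠂⠂⠿⠿⠿
⠂⠂⠂⠂⠿⠿⠿
⠂⠂⠂⣾⠿⠿⠿
⠂⠂⠂⠂⠿⠿⠿
⠂⠿⠿⠿⠿⠿⠿
⠛⠂⠿⠿⠿⠿⠿

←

⠿⠂⠂⠂⠂⠀⠿
⠿⠂⠂⠂⠂⠿⠿
⠂⠂⠂⠂⠂⠿⠿
⠂⠂⠂⣾⠂⠿⠿
⠿⠂⠂⠂⠂⠿⠿
⠿⠂⠿⠿⠿⠿⠿
⠂⠛⠂⠿⠿⠿⠿

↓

⠿⠂⠂⠂⠂⠿⠿
⠂⠂⠂⠂⠂⠿⠿
⠂⠂⠂⠂⠂⠿⠿
⠿⠂⠂⣾⠂⠿⠿
⠿⠂⠿⠿⠿⠿⠿
⠂⠛⠂⠿⠿⠿⠿
⠀⠀⠀⠀⠀⠀⠿

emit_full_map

⠿⠿⠂⠂⠂⠂⠀
⠿⠿⠂⠂⠂⠂⠿
⠂⠂⠂⠂⠂⠂⠿
⠂⠂⠂⠂⠂⠂⠿
⠿⠿⠂⠂⣾⠂⠿
⠿⠿⠂⠿⠿⠿⠿
⠿⠂⠛⠂⠿⠿⠿


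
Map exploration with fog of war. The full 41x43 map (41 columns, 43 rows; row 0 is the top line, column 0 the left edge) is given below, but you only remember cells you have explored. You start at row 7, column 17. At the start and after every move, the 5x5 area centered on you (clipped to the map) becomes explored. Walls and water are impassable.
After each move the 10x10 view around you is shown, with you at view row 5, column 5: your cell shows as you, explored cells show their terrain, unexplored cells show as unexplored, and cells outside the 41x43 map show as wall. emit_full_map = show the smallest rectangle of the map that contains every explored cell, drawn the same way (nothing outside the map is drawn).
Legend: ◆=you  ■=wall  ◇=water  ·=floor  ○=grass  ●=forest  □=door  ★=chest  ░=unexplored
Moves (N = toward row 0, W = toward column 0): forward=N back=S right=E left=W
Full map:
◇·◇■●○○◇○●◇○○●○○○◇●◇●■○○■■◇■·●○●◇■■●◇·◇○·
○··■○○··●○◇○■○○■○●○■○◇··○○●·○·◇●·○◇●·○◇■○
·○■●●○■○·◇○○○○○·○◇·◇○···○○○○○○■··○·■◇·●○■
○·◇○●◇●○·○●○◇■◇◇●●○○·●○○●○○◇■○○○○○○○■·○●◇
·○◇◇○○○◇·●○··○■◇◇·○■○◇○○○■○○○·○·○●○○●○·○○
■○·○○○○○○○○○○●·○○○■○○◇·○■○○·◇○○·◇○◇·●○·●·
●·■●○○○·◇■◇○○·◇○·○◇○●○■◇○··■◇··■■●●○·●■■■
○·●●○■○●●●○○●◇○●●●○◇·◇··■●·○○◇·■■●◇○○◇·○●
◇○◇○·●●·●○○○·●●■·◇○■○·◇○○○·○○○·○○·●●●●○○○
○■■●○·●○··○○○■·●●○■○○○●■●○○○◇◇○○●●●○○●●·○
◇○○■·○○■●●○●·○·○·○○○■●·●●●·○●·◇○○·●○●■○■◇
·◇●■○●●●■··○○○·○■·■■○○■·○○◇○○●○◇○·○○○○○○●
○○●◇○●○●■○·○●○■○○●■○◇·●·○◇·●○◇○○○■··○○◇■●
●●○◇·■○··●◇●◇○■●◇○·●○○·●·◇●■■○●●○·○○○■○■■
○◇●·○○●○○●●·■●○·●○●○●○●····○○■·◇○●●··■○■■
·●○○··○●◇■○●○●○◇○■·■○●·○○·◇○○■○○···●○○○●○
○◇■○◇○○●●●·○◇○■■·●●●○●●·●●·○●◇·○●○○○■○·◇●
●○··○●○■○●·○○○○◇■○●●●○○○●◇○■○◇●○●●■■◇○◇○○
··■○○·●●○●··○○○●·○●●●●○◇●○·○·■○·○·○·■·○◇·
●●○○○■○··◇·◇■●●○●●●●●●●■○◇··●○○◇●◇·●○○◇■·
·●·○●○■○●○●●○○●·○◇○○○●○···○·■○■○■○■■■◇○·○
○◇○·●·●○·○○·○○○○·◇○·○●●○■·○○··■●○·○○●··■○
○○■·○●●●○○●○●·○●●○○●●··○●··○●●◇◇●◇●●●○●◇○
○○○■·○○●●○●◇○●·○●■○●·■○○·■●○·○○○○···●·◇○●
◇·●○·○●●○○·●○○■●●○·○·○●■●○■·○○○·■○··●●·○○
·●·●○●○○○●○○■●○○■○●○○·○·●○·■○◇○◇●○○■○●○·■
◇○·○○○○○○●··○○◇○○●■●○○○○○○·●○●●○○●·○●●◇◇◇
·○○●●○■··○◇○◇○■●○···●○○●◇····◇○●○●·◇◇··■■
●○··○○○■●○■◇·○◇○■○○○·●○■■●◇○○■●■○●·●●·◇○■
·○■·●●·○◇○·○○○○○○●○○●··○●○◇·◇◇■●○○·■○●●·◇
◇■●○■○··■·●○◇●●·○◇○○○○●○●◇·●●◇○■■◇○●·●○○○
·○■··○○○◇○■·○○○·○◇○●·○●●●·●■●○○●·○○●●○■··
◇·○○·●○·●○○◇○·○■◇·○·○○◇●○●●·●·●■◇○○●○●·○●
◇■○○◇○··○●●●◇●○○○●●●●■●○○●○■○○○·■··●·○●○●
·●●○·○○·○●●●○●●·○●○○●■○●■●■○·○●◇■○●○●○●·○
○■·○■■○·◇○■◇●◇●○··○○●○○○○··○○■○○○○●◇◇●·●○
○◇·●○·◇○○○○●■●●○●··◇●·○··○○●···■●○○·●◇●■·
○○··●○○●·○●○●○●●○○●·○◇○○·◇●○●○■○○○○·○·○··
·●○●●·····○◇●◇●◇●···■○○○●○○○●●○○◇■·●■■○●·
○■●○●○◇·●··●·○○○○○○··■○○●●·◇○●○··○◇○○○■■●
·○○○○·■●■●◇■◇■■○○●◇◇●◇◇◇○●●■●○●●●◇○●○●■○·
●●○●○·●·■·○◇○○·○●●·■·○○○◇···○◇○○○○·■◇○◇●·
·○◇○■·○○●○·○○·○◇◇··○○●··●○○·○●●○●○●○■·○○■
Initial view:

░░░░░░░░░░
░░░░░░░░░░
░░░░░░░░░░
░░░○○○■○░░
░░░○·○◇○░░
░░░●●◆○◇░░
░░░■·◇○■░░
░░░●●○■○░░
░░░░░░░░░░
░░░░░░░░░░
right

░░░░░░░░░░
░░░░░░░░░░
░░░░░░░░░░
░░○○○■○○░░
░░○·○◇○●░░
░░●●●◆◇·░░
░░■·◇○■○░░
░░●●○■○○░░
░░░░░░░░░░
░░░░░░░░░░

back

░░░░░░░░░░
░░░░░░░░░░
░░○○○■○○░░
░░○·○◇○●░░
░░●●●○◇·░░
░░■·◇◆■○░░
░░●●○■○○░░
░░░·○○○■░░
░░░░░░░░░░
░░░░░░░░░░

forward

░░░░░░░░░░
░░░░░░░░░░
░░░░░░░░░░
░░○○○■○○░░
░░○·○◇○●░░
░░●●●◆◇·░░
░░■·◇○■○░░
░░●●○■○○░░
░░░·○○○■░░
░░░░░░░░░░

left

░░░░░░░░░░
░░░░░░░░░░
░░░░░░░░░░
░░░○○○■○○░
░░░○·○◇○●░
░░░●●◆○◇·░
░░░■·◇○■○░
░░░●●○■○○░
░░░░·○○○■░
░░░░░░░░░░

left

░░░░░░░░░░
░░░░░░░░░░
░░░░░░░░░░
░░░·○○○■○○
░░░◇○·○◇○●
░░░○●◆●○◇·
░░░●■·◇○■○
░░░·●●○■○○
░░░░░·○○○■
░░░░░░░░░░

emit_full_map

·○○○■○○
◇○·○◇○●
○●◆●○◇·
●■·◇○■○
·●●○■○○
░░·○○○■

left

░░░░░░░░░░
░░░░░░░░░░
░░░░░░░░░░
░░░●·○○○■○
░░░·◇○·○◇○
░░░◇○◆●●○◇
░░░●●■·◇○■
░░░■·●●○■○
░░░░░░·○○○
░░░░░░░░░░

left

░░░░░░░░░░
░░░░░░░░░░
░░░░░░░░░░
░░░○●·○○○■
░░░○·◇○·○◇
░░░●◇◆●●●○
░░░·●●■·◇○
░░░○■·●●○■
░░░░░░░·○○
░░░░░░░░░░

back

░░░░░░░░░░
░░░░░░░░░░
░░░○●·○○○■
░░░○·◇○·○◇
░░░●◇○●●●○
░░░·●◆■·◇○
░░░○■·●●○■
░░░·○·○·○○
░░░░░░░░░░
░░░░░░░░░░

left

░░░░░░░░░░
░░░░░░░░░░
░░░░○●·○○○
░░░○○·◇○·○
░░░○●◇○●●●
░░░○·◆●■·◇
░░░○○■·●●○
░░░●·○·○·○
░░░░░░░░░░
░░░░░░░░░░

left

░░░░░░░░░░
░░░░░░░░░░
░░░░░○●·○○
░░░◇○○·◇○·
░░░○○●◇○●●
░░░○○◆●●■·
░░░○○○■·●●
░░░○●·○·○·
░░░░░░░░░░
░░░░░░░░░░

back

░░░░░░░░░░
░░░░░○●·○○
░░░◇○○·◇○·
░░░○○●◇○●●
░░░○○·●●■·
░░░○○◆■·●●
░░░○●·○·○·
░░░·○○○·░░
░░░░░░░░░░
░░░░░░░░░░

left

░░░░░░░░░░
░░░░░░○●·○
░░░░◇○○·◇○
░░░●○○●◇○●
░░░○○○·●●■
░░░·○◆○■·●
░░░●○●·○·○
░░░··○○○·░
░░░░░░░░░░
░░░░░░░░░░

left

░░░░░░░░░░
░░░░░░░○●·
░░░░░◇○○·◇
░░░●●○○●◇○
░░░●○○○·●●
░░░··◆○○■·
░░░●●○●·○·
░░░■··○○○·
░░░░░░░░░░
░░░░░░░░░░

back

░░░░░░░○●·
░░░░░◇○○·◇
░░░●●○○●◇○
░░░●○○○·●●
░░░··○○○■·
░░░●●◆●·○·
░░░■··○○○·
░░░■○·○●░░
░░░░░░░░░░
░░░░░░░░░░

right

░░░░░░○●·○
░░░░◇○○·◇○
░░●●○○●◇○●
░░●○○○·●●■
░░··○○○■·●
░░●●○◆·○·○
░░■··○○○·░
░░■○·○●○░░
░░░░░░░░░░
░░░░░░░░░░

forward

░░░░░░░░░░
░░░░░░○●·○
░░░░◇○○·◇○
░░●●○○●◇○●
░░●○○○·●●■
░░··○◆○■·●
░░●●○●·○·○
░░■··○○○·░
░░■○·○●○░░
░░░░░░░░░░

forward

░░░░░░░░░░
░░░░░░░░░░
░░░░░░○●·○
░░░■◇○○·◇○
░░●●○○●◇○●
░░●○○◆·●●■
░░··○○○■·●
░░●●○●·○·○
░░■··○○○·░
░░■○·○●○░░

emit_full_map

░░░░○●·○○○■○○
░■◇○○·◇○·○◇○●
●●○○●◇○●●●○◇·
●○○◆·●●■·◇○■○
··○○○■·●●○■○○
●●○●·○·○·○○○■
■··○○○·░░░░░░
■○·○●○░░░░░░░

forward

░░░░░░░░░░
░░░░░░░░░░
░░░░░░░░░░
░░░○○○○●·○
░░░■◇○○·◇○
░░●●○◆●◇○●
░░●○○○·●●■
░░··○○○■·●
░░●●○●·○·○
░░■··○○○·░

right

░░░░░░░░░░
░░░░░░░░░░
░░░░░░░░░░
░░○○○○●·○○
░░■◇○○·◇○·
░●●○○◆◇○●●
░●○○○·●●■·
░··○○○■·●●
░●●○●·○·○·
░■··○○○·░░

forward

░░░░░░░░░░
░░░░░░░░░░
░░░░░░░░░░
░░░○··○■░░
░░○○○○●·○○
░░■◇○◆·◇○·
░●●○○●◇○●●
░●○○○·●●■·
░··○○○■·●●
░●●○●·○·○·

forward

░░░░░░░░░░
░░░░░░░░░░
░░░░░░░░░░
░░░●○◇■◇░░
░░░○··○■░░
░░○○○◆●·○○
░░■◇○○·◇○·
░●●○○●◇○●●
░●○○○·●●■·
░··○○○■·●●

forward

■■■■■■■■■■
░░░░░░░░░░
░░░░░░░░░░
░░░○○○○○░░
░░░●○◇■◇░░
░░░○·◆○■░░
░░○○○○●·○○
░░■◇○○·◇○·
░●●○○●◇○●●
░●○○○·●●■·

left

■■■■■■■■■■
░░░░░░░░░░
░░░░░░░░░░
░░░◇○○○○○░
░░░○●○◇■◇░
░░░●○◆·○■░
░░░○○○○●·○
░░░■◇○○·◇○
░░●●○○●◇○●
░░●○○○·●●■

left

■■■■■■■■■■
░░░░░░░░░░
░░░░░░░░░░
░░░·◇○○○○○
░░░·○●○◇■◇
░░░·●◆··○■
░░░○○○○○●·
░░░◇■◇○○·◇
░░░●●○○●◇○
░░░●○○○·●●

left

■■■■■■■■■■
░░░░░░░░░░
░░░░░░░░░░
░░░○·◇○○○○
░░░○·○●○◇■
░░░◇·◆○··○
░░░○○○○○○●
░░░·◇■◇○○·
░░░░●●○○●◇
░░░░●○○○·●

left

■■■■■■■■■■
░░░░░░░░░░
░░░░░░░░░░
░░░■○·◇○○○
░░░●○·○●○◇
░░░○◇◆●○··
░░░○○○○○○○
░░░○·◇■◇○○
░░░░░●●○○●
░░░░░●○○○·

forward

■■■■■■■■■■
■■■■■■■■■■
░░░░░░░░░░
░░░··●○◇░░
░░░■○·◇○○○
░░░●○◆○●○◇
░░░○◇·●○··
░░░○○○○○○○
░░░○·◇■◇○○
░░░░░●●○○●

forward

■■■■■■■■■■
■■■■■■■■■■
■■■■■■■■■■
░░░○◇○●◇░░
░░░··●○◇░░
░░░■○◆◇○○○
░░░●○·○●○◇
░░░○◇·●○··
░░░○○○○○○○
░░░○·◇■◇○○

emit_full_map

○◇○●◇░░░░░░░░░░
··●○◇░░░░░░░░░░
■○◆◇○○○○○░░░░░░
●○·○●○◇■◇░░░░░░
○◇·●○··○■░░░░░░
○○○○○○○●·○○○■○○
○·◇■◇○○·◇○·○◇○●
░░●●○○●◇○●●●○◇·
░░●○○○·●●■·◇○■○
░░··○○○■·●●○■○○
░░●●○●·○·○·○○○■
░░■··○○○·░░░░░░
░░■○·○●○░░░░░░░
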